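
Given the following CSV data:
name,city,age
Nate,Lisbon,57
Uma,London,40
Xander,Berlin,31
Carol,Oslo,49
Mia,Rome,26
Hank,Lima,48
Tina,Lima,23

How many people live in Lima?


Scanning city column for 'Lima':
  Row 6: Hank -> MATCH
  Row 7: Tina -> MATCH
Total matches: 2

ANSWER: 2


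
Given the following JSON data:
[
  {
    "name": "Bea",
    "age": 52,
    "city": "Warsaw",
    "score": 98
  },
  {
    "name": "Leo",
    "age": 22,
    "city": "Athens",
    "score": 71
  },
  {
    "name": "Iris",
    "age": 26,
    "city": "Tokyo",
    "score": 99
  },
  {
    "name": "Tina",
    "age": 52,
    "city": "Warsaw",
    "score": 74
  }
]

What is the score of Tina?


Looking up record where name = Tina
Record index: 3
Field 'score' = 74

ANSWER: 74


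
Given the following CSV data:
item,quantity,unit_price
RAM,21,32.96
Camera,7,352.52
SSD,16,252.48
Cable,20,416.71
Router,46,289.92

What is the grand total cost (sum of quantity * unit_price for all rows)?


Computing row totals:
  RAM: 21 * 32.96 = 692.16
  Camera: 7 * 352.52 = 2467.64
  SSD: 16 * 252.48 = 4039.68
  Cable: 20 * 416.71 = 8334.2
  Router: 46 * 289.92 = 13336.32
Grand total = 692.16 + 2467.64 + 4039.68 + 8334.2 + 13336.32 = 28870.0

ANSWER: 28870.0


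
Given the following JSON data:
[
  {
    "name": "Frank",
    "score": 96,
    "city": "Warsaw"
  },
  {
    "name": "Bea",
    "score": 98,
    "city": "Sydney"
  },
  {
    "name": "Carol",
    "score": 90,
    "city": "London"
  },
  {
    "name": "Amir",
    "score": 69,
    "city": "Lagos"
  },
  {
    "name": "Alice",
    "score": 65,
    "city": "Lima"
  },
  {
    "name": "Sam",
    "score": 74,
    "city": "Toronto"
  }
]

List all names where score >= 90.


Filtering records where score >= 90:
  Frank (score=96) -> YES
  Bea (score=98) -> YES
  Carol (score=90) -> YES
  Amir (score=69) -> no
  Alice (score=65) -> no
  Sam (score=74) -> no


ANSWER: Frank, Bea, Carol


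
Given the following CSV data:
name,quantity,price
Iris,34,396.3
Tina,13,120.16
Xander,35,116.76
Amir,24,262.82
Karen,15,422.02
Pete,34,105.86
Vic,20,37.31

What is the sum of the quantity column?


Values in 'quantity' column:
  Row 1: 34
  Row 2: 13
  Row 3: 35
  Row 4: 24
  Row 5: 15
  Row 6: 34
  Row 7: 20
Sum = 34 + 13 + 35 + 24 + 15 + 34 + 20 = 175

ANSWER: 175


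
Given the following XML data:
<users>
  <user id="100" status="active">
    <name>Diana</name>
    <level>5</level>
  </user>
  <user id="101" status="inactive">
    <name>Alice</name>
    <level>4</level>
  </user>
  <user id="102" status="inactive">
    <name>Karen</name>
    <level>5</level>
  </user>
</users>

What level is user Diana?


Finding user: Diana
<level>5</level>

ANSWER: 5


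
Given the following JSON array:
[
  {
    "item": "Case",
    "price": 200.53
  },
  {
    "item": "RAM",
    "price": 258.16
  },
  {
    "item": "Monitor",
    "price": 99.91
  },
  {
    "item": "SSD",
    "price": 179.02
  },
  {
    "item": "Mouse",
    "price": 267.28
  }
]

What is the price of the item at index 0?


Array index 0 -> Case
price = 200.53

ANSWER: 200.53


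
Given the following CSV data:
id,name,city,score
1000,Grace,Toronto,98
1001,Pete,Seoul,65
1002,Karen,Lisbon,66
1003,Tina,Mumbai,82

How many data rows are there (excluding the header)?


Counting rows (excluding header):
Header: id,name,city,score
Data rows: 4

ANSWER: 4


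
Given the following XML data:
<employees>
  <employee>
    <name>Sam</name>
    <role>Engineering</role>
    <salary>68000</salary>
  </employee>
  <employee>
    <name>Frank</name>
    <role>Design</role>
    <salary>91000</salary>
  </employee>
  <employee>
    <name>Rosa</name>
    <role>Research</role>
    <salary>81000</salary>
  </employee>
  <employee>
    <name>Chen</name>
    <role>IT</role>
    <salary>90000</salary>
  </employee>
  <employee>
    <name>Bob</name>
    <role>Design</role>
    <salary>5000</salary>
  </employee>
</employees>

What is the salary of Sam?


Searching for <employee> with <name>Sam</name>
Found at position 1
<salary>68000</salary>

ANSWER: 68000


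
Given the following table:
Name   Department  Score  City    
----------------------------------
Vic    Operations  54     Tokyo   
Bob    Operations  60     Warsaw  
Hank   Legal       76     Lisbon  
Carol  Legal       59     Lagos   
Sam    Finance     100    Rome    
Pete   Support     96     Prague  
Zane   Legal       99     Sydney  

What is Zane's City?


Row 7: Zane
City = Sydney

ANSWER: Sydney


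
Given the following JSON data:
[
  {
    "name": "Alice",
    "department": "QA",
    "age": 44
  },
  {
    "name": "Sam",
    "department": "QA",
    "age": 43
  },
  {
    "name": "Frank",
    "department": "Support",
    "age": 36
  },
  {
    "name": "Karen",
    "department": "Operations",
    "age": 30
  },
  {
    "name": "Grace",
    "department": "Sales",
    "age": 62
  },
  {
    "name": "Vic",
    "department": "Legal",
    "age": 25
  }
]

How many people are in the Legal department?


Scanning records for department = Legal
  Record 5: Vic
Count: 1

ANSWER: 1


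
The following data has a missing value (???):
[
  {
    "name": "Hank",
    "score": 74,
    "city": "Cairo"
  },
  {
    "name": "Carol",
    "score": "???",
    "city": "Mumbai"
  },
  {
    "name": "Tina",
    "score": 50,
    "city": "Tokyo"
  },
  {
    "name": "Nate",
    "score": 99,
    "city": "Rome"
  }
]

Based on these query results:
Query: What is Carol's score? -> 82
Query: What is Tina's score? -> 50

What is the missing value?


The missing value is Carol's score
From query: Carol's score = 82

ANSWER: 82


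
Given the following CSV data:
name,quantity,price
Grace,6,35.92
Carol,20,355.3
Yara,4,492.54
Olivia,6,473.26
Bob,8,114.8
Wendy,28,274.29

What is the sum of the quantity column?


Values in 'quantity' column:
  Row 1: 6
  Row 2: 20
  Row 3: 4
  Row 4: 6
  Row 5: 8
  Row 6: 28
Sum = 6 + 20 + 4 + 6 + 8 + 28 = 72

ANSWER: 72


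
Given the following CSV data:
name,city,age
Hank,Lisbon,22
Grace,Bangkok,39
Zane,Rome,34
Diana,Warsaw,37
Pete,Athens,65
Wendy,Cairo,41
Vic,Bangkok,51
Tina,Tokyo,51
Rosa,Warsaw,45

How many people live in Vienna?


Scanning city column for 'Vienna':
Total matches: 0

ANSWER: 0


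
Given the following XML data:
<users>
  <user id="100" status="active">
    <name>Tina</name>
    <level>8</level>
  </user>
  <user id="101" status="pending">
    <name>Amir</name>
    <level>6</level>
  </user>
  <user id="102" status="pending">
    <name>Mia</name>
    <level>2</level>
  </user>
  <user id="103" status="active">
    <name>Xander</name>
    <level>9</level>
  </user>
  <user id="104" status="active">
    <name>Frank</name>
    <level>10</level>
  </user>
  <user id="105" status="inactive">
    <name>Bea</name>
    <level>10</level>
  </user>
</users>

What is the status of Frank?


Finding user with name = Frank
user id="104" status="active"

ANSWER: active


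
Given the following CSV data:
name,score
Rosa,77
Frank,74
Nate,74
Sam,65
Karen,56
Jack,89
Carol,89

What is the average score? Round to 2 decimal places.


Scores: 77, 74, 74, 65, 56, 89, 89
Sum = 524
Count = 7
Average = 524 / 7 = 74.86

ANSWER: 74.86


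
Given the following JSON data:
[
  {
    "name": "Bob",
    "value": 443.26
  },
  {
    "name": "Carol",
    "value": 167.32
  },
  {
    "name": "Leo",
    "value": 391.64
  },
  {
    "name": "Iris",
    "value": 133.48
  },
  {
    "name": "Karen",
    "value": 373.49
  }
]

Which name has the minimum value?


Comparing values:
  Bob: 443.26
  Carol: 167.32
  Leo: 391.64
  Iris: 133.48
  Karen: 373.49
Minimum: Iris (133.48)

ANSWER: Iris


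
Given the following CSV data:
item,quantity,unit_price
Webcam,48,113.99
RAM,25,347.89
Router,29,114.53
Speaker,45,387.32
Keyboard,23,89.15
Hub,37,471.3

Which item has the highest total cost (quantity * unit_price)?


Computing row totals:
  Webcam: 5471.52
  RAM: 8697.25
  Router: 3321.37
  Speaker: 17429.4
  Keyboard: 2050.45
  Hub: 17438.1
Maximum: Hub (17438.1)

ANSWER: Hub


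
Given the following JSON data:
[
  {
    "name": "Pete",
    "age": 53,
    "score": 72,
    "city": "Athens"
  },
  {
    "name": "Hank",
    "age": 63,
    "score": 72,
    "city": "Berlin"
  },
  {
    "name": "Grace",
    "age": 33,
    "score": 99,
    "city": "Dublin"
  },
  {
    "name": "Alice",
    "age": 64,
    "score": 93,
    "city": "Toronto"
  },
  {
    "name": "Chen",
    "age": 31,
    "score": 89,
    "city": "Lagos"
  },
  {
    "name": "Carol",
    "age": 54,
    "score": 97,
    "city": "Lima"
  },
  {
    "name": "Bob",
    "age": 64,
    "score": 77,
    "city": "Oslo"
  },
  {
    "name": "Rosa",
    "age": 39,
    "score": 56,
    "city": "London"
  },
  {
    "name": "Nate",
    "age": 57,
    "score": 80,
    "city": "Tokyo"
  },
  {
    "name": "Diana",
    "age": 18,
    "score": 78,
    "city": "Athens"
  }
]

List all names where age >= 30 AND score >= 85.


Checking both conditions:
  Pete (age=53, score=72) -> no
  Hank (age=63, score=72) -> no
  Grace (age=33, score=99) -> YES
  Alice (age=64, score=93) -> YES
  Chen (age=31, score=89) -> YES
  Carol (age=54, score=97) -> YES
  Bob (age=64, score=77) -> no
  Rosa (age=39, score=56) -> no
  Nate (age=57, score=80) -> no
  Diana (age=18, score=78) -> no


ANSWER: Grace, Alice, Chen, Carol


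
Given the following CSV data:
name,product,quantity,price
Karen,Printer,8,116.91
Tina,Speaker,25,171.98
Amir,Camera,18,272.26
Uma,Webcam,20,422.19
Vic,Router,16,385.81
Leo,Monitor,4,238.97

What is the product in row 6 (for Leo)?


Row 6: Leo
Column 'product' = Monitor

ANSWER: Monitor


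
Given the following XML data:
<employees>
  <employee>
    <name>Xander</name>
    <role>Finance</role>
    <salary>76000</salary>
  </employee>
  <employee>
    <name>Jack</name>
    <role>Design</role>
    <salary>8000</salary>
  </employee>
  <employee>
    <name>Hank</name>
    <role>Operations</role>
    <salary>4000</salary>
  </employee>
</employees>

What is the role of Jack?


Searching for <employee> with <name>Jack</name>
Found at position 2
<role>Design</role>

ANSWER: Design


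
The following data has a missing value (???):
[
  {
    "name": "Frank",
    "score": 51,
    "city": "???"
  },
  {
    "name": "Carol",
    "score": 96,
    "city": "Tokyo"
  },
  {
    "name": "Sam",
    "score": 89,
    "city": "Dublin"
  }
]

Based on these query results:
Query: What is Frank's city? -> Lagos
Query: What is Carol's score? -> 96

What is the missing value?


The missing value is Frank's city
From query: Frank's city = Lagos

ANSWER: Lagos


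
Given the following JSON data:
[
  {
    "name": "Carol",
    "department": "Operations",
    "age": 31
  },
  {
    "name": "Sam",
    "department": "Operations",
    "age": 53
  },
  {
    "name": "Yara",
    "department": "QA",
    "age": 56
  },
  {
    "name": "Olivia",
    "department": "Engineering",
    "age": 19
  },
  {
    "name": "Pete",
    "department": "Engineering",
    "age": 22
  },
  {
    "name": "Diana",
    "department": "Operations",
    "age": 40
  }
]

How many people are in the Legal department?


Scanning records for department = Legal
  No matches found
Count: 0

ANSWER: 0


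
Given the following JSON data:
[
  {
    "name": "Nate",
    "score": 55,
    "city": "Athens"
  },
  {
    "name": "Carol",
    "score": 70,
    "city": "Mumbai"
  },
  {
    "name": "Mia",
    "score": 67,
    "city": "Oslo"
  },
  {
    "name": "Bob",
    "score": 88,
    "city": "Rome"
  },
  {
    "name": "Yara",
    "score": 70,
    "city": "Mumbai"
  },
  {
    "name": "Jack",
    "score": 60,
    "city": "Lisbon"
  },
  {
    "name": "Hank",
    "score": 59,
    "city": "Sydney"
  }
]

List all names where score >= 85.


Filtering records where score >= 85:
  Nate (score=55) -> no
  Carol (score=70) -> no
  Mia (score=67) -> no
  Bob (score=88) -> YES
  Yara (score=70) -> no
  Jack (score=60) -> no
  Hank (score=59) -> no


ANSWER: Bob


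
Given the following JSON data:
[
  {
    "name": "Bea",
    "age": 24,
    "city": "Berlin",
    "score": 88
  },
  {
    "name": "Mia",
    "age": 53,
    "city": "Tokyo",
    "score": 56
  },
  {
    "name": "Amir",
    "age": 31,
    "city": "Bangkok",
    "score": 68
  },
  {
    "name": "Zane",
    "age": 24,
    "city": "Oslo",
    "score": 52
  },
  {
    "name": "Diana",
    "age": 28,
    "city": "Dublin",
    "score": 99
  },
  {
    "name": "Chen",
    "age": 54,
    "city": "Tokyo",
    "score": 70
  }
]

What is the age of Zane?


Looking up record where name = Zane
Record index: 3
Field 'age' = 24

ANSWER: 24


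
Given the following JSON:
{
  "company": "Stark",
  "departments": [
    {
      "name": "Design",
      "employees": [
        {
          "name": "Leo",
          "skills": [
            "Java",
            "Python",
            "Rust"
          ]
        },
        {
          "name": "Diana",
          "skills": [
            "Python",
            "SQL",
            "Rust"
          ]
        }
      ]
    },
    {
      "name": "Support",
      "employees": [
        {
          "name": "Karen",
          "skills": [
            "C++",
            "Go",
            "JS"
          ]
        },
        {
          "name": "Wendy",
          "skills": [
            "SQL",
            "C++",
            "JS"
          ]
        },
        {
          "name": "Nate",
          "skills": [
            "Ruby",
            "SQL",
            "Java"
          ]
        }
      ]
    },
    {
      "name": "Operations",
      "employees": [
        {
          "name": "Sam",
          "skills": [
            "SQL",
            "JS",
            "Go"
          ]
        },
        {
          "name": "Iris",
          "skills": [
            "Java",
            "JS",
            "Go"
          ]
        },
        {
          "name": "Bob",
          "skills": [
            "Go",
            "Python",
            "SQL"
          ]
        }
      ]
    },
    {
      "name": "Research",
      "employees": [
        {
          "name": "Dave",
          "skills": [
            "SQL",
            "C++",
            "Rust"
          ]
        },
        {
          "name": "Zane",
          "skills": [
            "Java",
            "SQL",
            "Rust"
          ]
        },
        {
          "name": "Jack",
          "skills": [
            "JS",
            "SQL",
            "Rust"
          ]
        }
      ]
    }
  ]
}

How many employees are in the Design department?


Path: departments[0].employees
Count: 2

ANSWER: 2


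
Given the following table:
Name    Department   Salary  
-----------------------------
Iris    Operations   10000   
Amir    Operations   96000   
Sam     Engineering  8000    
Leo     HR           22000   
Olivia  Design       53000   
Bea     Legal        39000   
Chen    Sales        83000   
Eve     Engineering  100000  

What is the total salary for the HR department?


HR department members:
  Leo: 22000
Total = 22000 = 22000

ANSWER: 22000


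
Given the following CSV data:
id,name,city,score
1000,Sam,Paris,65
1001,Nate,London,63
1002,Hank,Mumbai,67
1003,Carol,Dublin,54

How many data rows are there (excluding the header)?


Counting rows (excluding header):
Header: id,name,city,score
Data rows: 4

ANSWER: 4


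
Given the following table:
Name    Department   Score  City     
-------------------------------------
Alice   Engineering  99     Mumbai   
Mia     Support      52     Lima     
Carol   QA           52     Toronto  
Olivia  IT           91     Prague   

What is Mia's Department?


Row 2: Mia
Department = Support

ANSWER: Support


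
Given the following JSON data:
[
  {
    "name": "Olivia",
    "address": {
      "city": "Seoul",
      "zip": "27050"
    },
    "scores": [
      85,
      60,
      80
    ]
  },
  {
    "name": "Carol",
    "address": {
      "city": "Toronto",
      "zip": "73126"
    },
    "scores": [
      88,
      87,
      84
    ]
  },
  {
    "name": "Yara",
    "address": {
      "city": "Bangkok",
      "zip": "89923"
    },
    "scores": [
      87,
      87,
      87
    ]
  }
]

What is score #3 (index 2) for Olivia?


Path: records[0].scores[2]
Value: 80

ANSWER: 80


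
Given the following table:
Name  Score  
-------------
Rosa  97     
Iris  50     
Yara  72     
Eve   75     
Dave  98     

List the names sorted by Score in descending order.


Sorting by Score (descending):
  Dave: 98
  Rosa: 97
  Eve: 75
  Yara: 72
  Iris: 50


ANSWER: Dave, Rosa, Eve, Yara, Iris


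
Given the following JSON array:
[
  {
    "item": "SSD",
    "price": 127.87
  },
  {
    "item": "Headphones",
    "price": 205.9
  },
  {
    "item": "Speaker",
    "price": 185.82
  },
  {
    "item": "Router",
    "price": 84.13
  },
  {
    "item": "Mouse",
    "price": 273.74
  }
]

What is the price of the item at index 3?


Array index 3 -> Router
price = 84.13

ANSWER: 84.13


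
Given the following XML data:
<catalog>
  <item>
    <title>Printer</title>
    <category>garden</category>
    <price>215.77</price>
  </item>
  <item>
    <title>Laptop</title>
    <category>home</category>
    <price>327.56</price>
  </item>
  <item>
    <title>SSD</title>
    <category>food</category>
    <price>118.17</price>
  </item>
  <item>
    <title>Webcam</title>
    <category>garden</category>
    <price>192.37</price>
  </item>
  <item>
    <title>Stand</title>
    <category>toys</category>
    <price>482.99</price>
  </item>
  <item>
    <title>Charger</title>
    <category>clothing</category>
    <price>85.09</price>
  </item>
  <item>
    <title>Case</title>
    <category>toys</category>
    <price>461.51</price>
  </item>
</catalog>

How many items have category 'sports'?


Scanning <item> elements for <category>sports</category>:
Count: 0

ANSWER: 0


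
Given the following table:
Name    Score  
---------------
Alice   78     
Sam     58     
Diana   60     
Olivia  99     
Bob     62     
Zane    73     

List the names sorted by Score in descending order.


Sorting by Score (descending):
  Olivia: 99
  Alice: 78
  Zane: 73
  Bob: 62
  Diana: 60
  Sam: 58


ANSWER: Olivia, Alice, Zane, Bob, Diana, Sam


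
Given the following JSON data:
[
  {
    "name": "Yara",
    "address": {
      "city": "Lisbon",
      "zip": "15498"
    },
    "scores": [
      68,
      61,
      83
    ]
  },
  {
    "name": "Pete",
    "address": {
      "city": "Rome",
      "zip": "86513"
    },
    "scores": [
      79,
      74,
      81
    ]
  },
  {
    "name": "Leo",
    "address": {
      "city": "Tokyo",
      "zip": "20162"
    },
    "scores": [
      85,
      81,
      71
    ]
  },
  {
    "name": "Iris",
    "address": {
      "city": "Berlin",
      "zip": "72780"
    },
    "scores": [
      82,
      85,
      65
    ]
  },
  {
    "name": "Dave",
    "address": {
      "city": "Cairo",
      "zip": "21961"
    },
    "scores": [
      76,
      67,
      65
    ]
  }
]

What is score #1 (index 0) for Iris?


Path: records[3].scores[0]
Value: 82

ANSWER: 82


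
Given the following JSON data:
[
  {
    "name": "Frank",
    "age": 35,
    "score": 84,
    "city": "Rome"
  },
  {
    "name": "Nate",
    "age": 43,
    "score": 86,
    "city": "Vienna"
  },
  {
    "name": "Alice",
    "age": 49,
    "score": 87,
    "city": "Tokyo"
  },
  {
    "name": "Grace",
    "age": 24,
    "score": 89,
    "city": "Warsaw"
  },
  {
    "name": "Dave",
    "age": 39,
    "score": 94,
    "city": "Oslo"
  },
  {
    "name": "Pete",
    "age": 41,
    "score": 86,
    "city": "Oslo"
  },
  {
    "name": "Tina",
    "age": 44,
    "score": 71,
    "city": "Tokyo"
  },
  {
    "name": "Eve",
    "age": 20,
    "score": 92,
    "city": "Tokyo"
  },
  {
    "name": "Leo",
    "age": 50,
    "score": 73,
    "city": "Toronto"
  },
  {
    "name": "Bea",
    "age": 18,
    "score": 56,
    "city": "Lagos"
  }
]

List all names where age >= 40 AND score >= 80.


Checking both conditions:
  Frank (age=35, score=84) -> no
  Nate (age=43, score=86) -> YES
  Alice (age=49, score=87) -> YES
  Grace (age=24, score=89) -> no
  Dave (age=39, score=94) -> no
  Pete (age=41, score=86) -> YES
  Tina (age=44, score=71) -> no
  Eve (age=20, score=92) -> no
  Leo (age=50, score=73) -> no
  Bea (age=18, score=56) -> no


ANSWER: Nate, Alice, Pete


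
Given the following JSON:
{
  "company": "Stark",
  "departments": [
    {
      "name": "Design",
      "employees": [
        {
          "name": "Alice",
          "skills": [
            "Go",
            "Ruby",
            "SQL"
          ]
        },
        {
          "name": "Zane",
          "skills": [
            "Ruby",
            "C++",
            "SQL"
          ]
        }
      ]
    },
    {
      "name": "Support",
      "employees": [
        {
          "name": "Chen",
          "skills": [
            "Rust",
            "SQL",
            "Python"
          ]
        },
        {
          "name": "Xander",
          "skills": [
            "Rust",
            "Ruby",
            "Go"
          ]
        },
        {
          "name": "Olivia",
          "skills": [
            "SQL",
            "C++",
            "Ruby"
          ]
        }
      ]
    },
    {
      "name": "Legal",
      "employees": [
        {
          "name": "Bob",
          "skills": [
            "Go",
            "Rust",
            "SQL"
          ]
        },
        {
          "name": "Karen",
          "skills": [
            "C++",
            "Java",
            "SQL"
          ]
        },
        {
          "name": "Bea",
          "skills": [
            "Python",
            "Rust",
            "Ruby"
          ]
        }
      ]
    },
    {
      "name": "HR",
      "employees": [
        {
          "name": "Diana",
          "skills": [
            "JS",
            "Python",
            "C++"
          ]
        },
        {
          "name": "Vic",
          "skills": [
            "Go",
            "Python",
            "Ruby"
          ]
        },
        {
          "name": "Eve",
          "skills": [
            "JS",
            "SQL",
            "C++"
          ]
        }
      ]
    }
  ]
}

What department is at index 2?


Path: departments[2].name
Value: Legal

ANSWER: Legal


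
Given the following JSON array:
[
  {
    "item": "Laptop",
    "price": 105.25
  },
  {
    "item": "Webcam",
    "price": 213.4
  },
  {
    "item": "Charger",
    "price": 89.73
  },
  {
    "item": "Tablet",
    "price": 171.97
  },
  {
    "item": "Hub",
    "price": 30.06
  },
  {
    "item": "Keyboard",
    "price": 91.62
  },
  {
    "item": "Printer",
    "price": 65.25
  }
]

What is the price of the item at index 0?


Array index 0 -> Laptop
price = 105.25

ANSWER: 105.25


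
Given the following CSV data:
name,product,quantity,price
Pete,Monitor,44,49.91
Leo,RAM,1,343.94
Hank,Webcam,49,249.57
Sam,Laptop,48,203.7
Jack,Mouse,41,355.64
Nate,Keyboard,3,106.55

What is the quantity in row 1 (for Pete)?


Row 1: Pete
Column 'quantity' = 44

ANSWER: 44


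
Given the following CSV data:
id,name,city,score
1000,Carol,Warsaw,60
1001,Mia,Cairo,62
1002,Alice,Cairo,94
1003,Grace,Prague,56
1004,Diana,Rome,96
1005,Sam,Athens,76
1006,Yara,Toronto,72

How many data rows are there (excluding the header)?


Counting rows (excluding header):
Header: id,name,city,score
Data rows: 7

ANSWER: 7


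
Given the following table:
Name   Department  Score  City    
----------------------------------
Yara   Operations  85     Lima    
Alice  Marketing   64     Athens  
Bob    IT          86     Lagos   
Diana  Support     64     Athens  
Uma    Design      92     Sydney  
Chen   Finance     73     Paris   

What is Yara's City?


Row 1: Yara
City = Lima

ANSWER: Lima


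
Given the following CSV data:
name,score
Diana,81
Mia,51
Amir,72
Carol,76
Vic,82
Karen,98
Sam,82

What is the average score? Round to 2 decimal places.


Scores: 81, 51, 72, 76, 82, 98, 82
Sum = 542
Count = 7
Average = 542 / 7 = 77.43

ANSWER: 77.43


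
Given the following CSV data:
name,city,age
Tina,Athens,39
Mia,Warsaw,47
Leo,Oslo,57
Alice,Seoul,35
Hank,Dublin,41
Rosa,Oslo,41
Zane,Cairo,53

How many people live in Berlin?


Scanning city column for 'Berlin':
Total matches: 0

ANSWER: 0


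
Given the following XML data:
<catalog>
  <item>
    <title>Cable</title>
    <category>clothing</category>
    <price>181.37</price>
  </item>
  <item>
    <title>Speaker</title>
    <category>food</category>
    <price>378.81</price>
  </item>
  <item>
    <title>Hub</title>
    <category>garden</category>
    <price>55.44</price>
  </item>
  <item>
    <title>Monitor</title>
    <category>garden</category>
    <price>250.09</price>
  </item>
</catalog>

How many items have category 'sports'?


Scanning <item> elements for <category>sports</category>:
Count: 0

ANSWER: 0


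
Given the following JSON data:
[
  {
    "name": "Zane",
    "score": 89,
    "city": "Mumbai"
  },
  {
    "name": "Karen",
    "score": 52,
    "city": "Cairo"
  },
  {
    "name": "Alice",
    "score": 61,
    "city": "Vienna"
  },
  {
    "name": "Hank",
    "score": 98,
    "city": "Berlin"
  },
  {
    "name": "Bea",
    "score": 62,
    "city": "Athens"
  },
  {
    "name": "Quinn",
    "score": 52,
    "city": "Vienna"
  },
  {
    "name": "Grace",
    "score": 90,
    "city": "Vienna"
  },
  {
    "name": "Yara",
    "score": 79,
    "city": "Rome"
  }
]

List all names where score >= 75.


Filtering records where score >= 75:
  Zane (score=89) -> YES
  Karen (score=52) -> no
  Alice (score=61) -> no
  Hank (score=98) -> YES
  Bea (score=62) -> no
  Quinn (score=52) -> no
  Grace (score=90) -> YES
  Yara (score=79) -> YES


ANSWER: Zane, Hank, Grace, Yara


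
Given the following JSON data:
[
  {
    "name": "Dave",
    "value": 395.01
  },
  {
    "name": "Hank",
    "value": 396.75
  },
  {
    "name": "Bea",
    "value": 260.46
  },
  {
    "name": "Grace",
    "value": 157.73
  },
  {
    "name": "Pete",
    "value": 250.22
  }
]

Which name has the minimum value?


Comparing values:
  Dave: 395.01
  Hank: 396.75
  Bea: 260.46
  Grace: 157.73
  Pete: 250.22
Minimum: Grace (157.73)

ANSWER: Grace


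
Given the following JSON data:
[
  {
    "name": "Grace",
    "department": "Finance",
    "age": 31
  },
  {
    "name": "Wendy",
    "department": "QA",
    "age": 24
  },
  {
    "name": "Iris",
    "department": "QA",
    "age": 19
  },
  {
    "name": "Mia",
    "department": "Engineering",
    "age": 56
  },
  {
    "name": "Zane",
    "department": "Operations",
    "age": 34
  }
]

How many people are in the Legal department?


Scanning records for department = Legal
  No matches found
Count: 0

ANSWER: 0


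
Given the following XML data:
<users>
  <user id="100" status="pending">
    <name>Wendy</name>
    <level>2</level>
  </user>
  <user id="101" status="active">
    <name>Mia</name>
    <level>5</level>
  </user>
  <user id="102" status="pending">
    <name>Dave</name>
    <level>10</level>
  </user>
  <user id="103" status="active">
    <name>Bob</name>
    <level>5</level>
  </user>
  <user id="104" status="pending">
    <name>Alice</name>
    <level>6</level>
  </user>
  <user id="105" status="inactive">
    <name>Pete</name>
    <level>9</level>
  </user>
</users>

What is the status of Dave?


Finding user with name = Dave
user id="102" status="pending"

ANSWER: pending


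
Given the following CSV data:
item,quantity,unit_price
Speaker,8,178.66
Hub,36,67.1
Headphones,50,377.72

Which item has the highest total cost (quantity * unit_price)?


Computing row totals:
  Speaker: 1429.28
  Hub: 2415.6
  Headphones: 18886.0
Maximum: Headphones (18886.0)

ANSWER: Headphones


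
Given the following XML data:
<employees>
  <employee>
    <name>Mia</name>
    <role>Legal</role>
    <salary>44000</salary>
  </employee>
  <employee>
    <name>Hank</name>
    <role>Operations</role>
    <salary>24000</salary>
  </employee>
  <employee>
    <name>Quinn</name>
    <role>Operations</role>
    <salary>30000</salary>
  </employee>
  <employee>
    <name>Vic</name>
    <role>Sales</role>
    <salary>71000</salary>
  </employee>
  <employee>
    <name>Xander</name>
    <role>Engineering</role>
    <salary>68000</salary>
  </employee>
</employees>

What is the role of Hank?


Searching for <employee> with <name>Hank</name>
Found at position 2
<role>Operations</role>

ANSWER: Operations


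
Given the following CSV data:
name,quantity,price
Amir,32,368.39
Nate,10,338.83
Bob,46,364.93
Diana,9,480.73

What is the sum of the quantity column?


Values in 'quantity' column:
  Row 1: 32
  Row 2: 10
  Row 3: 46
  Row 4: 9
Sum = 32 + 10 + 46 + 9 = 97

ANSWER: 97


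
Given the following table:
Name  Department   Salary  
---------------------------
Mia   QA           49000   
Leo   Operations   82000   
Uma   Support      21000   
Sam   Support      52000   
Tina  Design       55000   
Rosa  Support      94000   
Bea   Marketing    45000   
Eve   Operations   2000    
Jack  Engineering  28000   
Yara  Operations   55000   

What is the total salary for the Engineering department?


Engineering department members:
  Jack: 28000
Total = 28000 = 28000

ANSWER: 28000


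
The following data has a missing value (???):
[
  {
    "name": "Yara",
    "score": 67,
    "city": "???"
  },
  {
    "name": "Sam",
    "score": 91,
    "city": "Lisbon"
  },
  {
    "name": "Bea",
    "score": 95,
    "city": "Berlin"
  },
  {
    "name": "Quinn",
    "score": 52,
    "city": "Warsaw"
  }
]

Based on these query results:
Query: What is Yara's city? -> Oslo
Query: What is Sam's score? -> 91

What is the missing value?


The missing value is Yara's city
From query: Yara's city = Oslo

ANSWER: Oslo


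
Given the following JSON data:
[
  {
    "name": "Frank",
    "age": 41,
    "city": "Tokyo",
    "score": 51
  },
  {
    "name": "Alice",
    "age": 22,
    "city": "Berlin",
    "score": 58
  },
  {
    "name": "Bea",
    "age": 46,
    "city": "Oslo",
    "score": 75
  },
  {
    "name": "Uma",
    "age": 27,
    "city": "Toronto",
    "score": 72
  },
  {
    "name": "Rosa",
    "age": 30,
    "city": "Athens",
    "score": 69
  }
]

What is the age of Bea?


Looking up record where name = Bea
Record index: 2
Field 'age' = 46

ANSWER: 46


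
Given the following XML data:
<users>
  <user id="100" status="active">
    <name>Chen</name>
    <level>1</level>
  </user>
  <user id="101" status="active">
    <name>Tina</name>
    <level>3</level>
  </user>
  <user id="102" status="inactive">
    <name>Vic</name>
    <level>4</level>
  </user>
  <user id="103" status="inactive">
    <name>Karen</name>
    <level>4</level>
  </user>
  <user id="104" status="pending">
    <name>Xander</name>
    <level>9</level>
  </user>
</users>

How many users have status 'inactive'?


Counting users with status='inactive':
  Vic (id=102) -> MATCH
  Karen (id=103) -> MATCH
Count: 2

ANSWER: 2


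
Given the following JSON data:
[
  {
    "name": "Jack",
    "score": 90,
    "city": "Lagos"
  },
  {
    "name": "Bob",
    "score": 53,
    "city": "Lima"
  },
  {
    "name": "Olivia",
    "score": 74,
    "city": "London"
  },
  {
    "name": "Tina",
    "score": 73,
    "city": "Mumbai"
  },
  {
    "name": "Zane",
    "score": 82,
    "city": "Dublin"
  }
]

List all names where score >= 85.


Filtering records where score >= 85:
  Jack (score=90) -> YES
  Bob (score=53) -> no
  Olivia (score=74) -> no
  Tina (score=73) -> no
  Zane (score=82) -> no


ANSWER: Jack


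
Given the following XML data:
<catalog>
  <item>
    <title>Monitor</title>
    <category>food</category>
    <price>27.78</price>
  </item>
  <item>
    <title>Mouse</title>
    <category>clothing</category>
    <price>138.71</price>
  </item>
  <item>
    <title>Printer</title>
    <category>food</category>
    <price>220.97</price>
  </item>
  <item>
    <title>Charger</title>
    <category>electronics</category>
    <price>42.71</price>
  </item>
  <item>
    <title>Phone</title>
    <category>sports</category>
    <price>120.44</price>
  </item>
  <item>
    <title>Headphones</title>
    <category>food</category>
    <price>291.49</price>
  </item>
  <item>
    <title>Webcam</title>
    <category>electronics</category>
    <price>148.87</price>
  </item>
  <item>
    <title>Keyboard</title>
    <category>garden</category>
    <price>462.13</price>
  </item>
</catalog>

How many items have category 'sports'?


Scanning <item> elements for <category>sports</category>:
  Item 5: Phone -> MATCH
Count: 1

ANSWER: 1


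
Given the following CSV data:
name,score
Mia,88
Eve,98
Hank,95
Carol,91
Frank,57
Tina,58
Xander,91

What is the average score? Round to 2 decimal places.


Scores: 88, 98, 95, 91, 57, 58, 91
Sum = 578
Count = 7
Average = 578 / 7 = 82.57

ANSWER: 82.57


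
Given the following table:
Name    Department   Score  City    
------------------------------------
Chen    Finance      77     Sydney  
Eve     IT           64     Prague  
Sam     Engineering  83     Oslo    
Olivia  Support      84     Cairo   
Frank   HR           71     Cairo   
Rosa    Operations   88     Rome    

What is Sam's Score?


Row 3: Sam
Score = 83

ANSWER: 83


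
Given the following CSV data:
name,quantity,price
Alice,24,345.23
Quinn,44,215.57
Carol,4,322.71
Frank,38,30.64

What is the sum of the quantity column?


Values in 'quantity' column:
  Row 1: 24
  Row 2: 44
  Row 3: 4
  Row 4: 38
Sum = 24 + 44 + 4 + 38 = 110

ANSWER: 110


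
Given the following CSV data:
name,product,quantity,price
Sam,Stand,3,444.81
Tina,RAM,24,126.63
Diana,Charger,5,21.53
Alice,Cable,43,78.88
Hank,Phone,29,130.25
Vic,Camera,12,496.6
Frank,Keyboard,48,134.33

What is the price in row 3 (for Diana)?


Row 3: Diana
Column 'price' = 21.53

ANSWER: 21.53


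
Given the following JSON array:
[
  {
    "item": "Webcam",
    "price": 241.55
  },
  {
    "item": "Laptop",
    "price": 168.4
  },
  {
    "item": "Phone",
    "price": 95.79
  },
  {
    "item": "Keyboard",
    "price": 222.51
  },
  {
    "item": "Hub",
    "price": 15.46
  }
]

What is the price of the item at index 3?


Array index 3 -> Keyboard
price = 222.51

ANSWER: 222.51


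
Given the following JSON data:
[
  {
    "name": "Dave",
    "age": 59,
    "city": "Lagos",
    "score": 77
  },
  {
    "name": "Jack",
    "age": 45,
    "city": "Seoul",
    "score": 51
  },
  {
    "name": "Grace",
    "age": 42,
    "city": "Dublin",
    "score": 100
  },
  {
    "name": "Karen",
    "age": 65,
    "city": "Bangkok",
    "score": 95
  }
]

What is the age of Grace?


Looking up record where name = Grace
Record index: 2
Field 'age' = 42

ANSWER: 42


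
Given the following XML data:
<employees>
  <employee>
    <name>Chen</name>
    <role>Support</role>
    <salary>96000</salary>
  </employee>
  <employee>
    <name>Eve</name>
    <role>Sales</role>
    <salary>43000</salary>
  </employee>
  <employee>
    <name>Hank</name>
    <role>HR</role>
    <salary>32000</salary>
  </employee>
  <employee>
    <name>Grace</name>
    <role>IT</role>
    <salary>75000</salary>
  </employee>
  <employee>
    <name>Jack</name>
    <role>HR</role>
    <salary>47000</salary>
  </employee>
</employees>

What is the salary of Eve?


Searching for <employee> with <name>Eve</name>
Found at position 2
<salary>43000</salary>

ANSWER: 43000


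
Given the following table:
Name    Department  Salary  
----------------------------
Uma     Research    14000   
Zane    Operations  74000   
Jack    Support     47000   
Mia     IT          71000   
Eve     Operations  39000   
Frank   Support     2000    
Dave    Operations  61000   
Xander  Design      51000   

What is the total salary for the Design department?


Design department members:
  Xander: 51000
Total = 51000 = 51000

ANSWER: 51000


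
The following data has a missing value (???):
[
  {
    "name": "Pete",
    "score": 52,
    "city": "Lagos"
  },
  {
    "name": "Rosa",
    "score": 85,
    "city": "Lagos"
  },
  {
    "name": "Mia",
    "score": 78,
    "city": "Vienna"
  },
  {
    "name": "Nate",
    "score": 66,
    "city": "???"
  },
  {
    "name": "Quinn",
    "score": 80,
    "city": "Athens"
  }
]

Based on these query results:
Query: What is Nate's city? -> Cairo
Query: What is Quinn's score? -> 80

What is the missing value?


The missing value is Nate's city
From query: Nate's city = Cairo

ANSWER: Cairo


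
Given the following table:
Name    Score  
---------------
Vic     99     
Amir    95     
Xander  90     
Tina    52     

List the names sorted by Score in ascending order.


Sorting by Score (ascending):
  Tina: 52
  Xander: 90
  Amir: 95
  Vic: 99


ANSWER: Tina, Xander, Amir, Vic


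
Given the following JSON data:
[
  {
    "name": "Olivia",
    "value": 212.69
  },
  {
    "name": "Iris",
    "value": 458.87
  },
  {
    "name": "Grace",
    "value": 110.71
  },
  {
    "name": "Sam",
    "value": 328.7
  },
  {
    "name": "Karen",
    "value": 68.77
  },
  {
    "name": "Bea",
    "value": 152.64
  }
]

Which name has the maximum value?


Comparing values:
  Olivia: 212.69
  Iris: 458.87
  Grace: 110.71
  Sam: 328.7
  Karen: 68.77
  Bea: 152.64
Maximum: Iris (458.87)

ANSWER: Iris


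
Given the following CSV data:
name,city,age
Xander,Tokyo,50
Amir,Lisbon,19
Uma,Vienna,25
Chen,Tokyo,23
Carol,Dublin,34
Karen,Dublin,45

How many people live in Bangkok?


Scanning city column for 'Bangkok':
Total matches: 0

ANSWER: 0


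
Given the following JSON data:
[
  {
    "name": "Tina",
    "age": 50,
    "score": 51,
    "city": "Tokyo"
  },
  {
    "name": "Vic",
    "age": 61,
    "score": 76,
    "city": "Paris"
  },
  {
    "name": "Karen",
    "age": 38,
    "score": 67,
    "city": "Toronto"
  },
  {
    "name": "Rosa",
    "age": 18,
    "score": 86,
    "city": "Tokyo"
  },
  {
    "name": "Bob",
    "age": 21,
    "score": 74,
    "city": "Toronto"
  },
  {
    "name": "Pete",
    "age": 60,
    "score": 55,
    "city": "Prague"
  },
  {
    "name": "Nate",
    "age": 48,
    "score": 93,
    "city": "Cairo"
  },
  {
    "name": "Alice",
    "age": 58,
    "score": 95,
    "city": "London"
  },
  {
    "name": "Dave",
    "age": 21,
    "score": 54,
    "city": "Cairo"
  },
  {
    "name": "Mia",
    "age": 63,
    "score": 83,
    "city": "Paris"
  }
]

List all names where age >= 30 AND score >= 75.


Checking both conditions:
  Tina (age=50, score=51) -> no
  Vic (age=61, score=76) -> YES
  Karen (age=38, score=67) -> no
  Rosa (age=18, score=86) -> no
  Bob (age=21, score=74) -> no
  Pete (age=60, score=55) -> no
  Nate (age=48, score=93) -> YES
  Alice (age=58, score=95) -> YES
  Dave (age=21, score=54) -> no
  Mia (age=63, score=83) -> YES


ANSWER: Vic, Nate, Alice, Mia


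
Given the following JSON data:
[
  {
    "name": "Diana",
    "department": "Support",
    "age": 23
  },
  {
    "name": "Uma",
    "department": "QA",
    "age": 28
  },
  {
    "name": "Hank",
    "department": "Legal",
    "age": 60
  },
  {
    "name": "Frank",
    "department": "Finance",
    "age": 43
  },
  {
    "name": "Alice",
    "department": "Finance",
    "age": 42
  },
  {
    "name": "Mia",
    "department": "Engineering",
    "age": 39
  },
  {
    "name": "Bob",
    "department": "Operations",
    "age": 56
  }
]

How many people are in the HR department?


Scanning records for department = HR
  No matches found
Count: 0

ANSWER: 0


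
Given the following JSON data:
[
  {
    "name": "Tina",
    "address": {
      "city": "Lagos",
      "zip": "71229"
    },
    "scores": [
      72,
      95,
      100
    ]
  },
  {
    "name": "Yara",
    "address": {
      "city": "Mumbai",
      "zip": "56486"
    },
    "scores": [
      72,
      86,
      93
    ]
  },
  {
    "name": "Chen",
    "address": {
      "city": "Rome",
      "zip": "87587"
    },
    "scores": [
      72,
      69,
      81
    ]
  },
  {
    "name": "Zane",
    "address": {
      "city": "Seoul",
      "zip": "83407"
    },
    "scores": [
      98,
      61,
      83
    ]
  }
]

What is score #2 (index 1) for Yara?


Path: records[1].scores[1]
Value: 86

ANSWER: 86


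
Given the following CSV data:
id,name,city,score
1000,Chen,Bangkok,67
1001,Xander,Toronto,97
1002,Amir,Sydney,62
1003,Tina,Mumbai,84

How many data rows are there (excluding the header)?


Counting rows (excluding header):
Header: id,name,city,score
Data rows: 4

ANSWER: 4
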